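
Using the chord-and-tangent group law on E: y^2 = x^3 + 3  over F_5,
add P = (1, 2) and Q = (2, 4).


P != Q, so use the chord formula.
s = (y2 - y1) / (x2 - x1) = (2) / (1) mod 5 = 2
x3 = s^2 - x1 - x2 mod 5 = 2^2 - 1 - 2 = 1
y3 = s (x1 - x3) - y1 mod 5 = 2 * (1 - 1) - 2 = 3

P + Q = (1, 3)


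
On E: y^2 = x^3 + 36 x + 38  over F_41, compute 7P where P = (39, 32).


k = 7 = 111_2 (binary, LSB first: 111)
Double-and-add from P = (39, 32):
  bit 0 = 1: acc = O + (39, 32) = (39, 32)
  bit 1 = 1: acc = (39, 32) + (2, 6) = (32, 25)
  bit 2 = 1: acc = (32, 25) + (12, 36) = (30, 19)

7P = (30, 19)


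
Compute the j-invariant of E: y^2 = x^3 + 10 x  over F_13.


Delta = -16(4 a^3 + 27 b^2) mod 13 = 12
-1728 * (4 a)^3 = -1728 * (4*10)^3 mod 13 = 1
j = 1 * 12^(-1) mod 13 = 12

j = 12 (mod 13)


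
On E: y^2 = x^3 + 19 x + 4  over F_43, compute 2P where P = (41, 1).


Doubling: s = (3 x1^2 + a) / (2 y1)
s = (3*41^2 + 19) / (2*1) mod 43 = 37
x3 = s^2 - 2 x1 mod 43 = 37^2 - 2*41 = 40
y3 = s (x1 - x3) - y1 mod 43 = 37 * (41 - 40) - 1 = 36

2P = (40, 36)


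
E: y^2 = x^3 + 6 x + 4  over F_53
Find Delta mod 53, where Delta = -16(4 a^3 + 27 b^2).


4 a^3 + 27 b^2 = 4*6^3 + 27*4^2 = 864 + 432 = 1296
Delta = -16 * (1296) = -20736
Delta mod 53 = 40

Delta = 40 (mod 53)


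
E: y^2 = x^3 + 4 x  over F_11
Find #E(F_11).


For each x in F_11, count y with y^2 = x^3 + 4 x + 0 mod 11:
  x = 0: RHS = 0, y in [0]  -> 1 point(s)
  x = 1: RHS = 5, y in [4, 7]  -> 2 point(s)
  x = 2: RHS = 5, y in [4, 7]  -> 2 point(s)
  x = 4: RHS = 3, y in [5, 6]  -> 2 point(s)
  x = 6: RHS = 9, y in [3, 8]  -> 2 point(s)
  x = 8: RHS = 5, y in [4, 7]  -> 2 point(s)
Affine points: 11. Add the point at infinity: total = 12.

#E(F_11) = 12


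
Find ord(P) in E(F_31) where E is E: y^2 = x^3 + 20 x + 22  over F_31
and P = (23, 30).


Compute successive multiples of P until we hit O:
  1P = (23, 30)
  2P = (30, 30)
  3P = (9, 1)
  4P = (18, 18)
  5P = (28, 20)
  6P = (15, 16)
  7P = (29, 6)
  8P = (26, 13)
  ... (continuing to 18P)
  18P = O

ord(P) = 18


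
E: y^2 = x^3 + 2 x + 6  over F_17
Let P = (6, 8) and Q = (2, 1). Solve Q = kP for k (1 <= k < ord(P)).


Enumerate multiples of P until we hit Q = (2, 1):
  1P = (6, 8)
  2P = (1, 3)
  3P = (11, 4)
  4P = (2, 16)
  5P = (13, 6)
  6P = (13, 11)
  7P = (2, 1)
Match found at i = 7.

k = 7


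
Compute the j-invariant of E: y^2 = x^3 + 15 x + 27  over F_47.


Delta = -16(4 a^3 + 27 b^2) mod 47 = 31
-1728 * (4 a)^3 = -1728 * (4*15)^3 mod 47 = 9
j = 9 * 31^(-1) mod 47 = 20

j = 20 (mod 47)


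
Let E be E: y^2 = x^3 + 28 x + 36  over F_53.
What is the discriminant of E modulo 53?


4 a^3 + 27 b^2 = 4*28^3 + 27*36^2 = 87808 + 34992 = 122800
Delta = -16 * (122800) = -1964800
Delta mod 53 = 16

Delta = 16 (mod 53)


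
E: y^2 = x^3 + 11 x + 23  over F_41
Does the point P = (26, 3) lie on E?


Check whether y^2 = x^3 + 11 x + 23 (mod 41) for (x, y) = (26, 3).
LHS: y^2 = 3^2 mod 41 = 9
RHS: x^3 + 11 x + 23 = 26^3 + 11*26 + 23 mod 41 = 9
LHS = RHS

Yes, on the curve


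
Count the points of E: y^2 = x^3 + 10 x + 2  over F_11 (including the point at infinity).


For each x in F_11, count y with y^2 = x^3 + 10 x + 2 mod 11:
  x = 3: RHS = 4, y in [2, 9]  -> 2 point(s)
  x = 5: RHS = 1, y in [1, 10]  -> 2 point(s)
  x = 6: RHS = 3, y in [5, 6]  -> 2 point(s)
  x = 8: RHS = 0, y in [0]  -> 1 point(s)
Affine points: 7. Add the point at infinity: total = 8.

#E(F_11) = 8


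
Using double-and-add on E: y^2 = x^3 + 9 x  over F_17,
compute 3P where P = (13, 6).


k = 3 = 11_2 (binary, LSB first: 11)
Double-and-add from P = (13, 6):
  bit 0 = 1: acc = O + (13, 6) = (13, 6)
  bit 1 = 1: acc = (13, 6) + (4, 7) = (4, 10)

3P = (4, 10)


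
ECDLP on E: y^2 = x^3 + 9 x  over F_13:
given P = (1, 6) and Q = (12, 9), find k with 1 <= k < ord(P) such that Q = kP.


Enumerate multiples of P until we hit Q = (12, 9):
  1P = (1, 6)
  2P = (12, 9)
Match found at i = 2.

k = 2


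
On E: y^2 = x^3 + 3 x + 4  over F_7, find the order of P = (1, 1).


Compute successive multiples of P until we hit O:
  1P = (1, 1)
  2P = (0, 2)
  3P = (0, 5)
  4P = (1, 6)
  5P = O

ord(P) = 5


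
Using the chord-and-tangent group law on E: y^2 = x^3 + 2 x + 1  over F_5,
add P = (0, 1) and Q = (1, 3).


P != Q, so use the chord formula.
s = (y2 - y1) / (x2 - x1) = (2) / (1) mod 5 = 2
x3 = s^2 - x1 - x2 mod 5 = 2^2 - 0 - 1 = 3
y3 = s (x1 - x3) - y1 mod 5 = 2 * (0 - 3) - 1 = 3

P + Q = (3, 3)


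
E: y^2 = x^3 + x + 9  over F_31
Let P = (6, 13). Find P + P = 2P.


Doubling: s = (3 x1^2 + a) / (2 y1)
s = (3*6^2 + 1) / (2*13) mod 31 = 3
x3 = s^2 - 2 x1 mod 31 = 3^2 - 2*6 = 28
y3 = s (x1 - x3) - y1 mod 31 = 3 * (6 - 28) - 13 = 14

2P = (28, 14)


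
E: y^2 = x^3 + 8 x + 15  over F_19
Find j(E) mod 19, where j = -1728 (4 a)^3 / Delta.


Delta = -16(4 a^3 + 27 b^2) mod 19 = 11
-1728 * (4 a)^3 = -1728 * (4*8)^3 mod 19 = 12
j = 12 * 11^(-1) mod 19 = 8

j = 8 (mod 19)


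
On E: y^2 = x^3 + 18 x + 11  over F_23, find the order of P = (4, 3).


Compute successive multiples of P until we hit O:
  1P = (4, 3)
  2P = (21, 17)
  3P = (6, 17)
  4P = (16, 5)
  5P = (19, 6)
  6P = (12, 0)
  7P = (19, 17)
  8P = (16, 18)
  ... (continuing to 12P)
  12P = O

ord(P) = 12


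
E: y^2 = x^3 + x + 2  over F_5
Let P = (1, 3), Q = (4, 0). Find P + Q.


P != Q, so use the chord formula.
s = (y2 - y1) / (x2 - x1) = (2) / (3) mod 5 = 4
x3 = s^2 - x1 - x2 mod 5 = 4^2 - 1 - 4 = 1
y3 = s (x1 - x3) - y1 mod 5 = 4 * (1 - 1) - 3 = 2

P + Q = (1, 2)


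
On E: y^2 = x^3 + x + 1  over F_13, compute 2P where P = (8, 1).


Doubling: s = (3 x1^2 + a) / (2 y1)
s = (3*8^2 + 1) / (2*1) mod 13 = 12
x3 = s^2 - 2 x1 mod 13 = 12^2 - 2*8 = 11
y3 = s (x1 - x3) - y1 mod 13 = 12 * (8 - 11) - 1 = 2

2P = (11, 2)


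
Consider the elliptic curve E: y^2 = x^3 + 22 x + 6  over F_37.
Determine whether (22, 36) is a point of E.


Check whether y^2 = x^3 + 22 x + 6 (mod 37) for (x, y) = (22, 36).
LHS: y^2 = 36^2 mod 37 = 1
RHS: x^3 + 22 x + 6 = 22^3 + 22*22 + 6 mod 37 = 1
LHS = RHS

Yes, on the curve


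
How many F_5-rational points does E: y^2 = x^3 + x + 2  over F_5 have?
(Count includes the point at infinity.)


For each x in F_5, count y with y^2 = x^3 + 1 x + 2 mod 5:
  x = 1: RHS = 4, y in [2, 3]  -> 2 point(s)
  x = 4: RHS = 0, y in [0]  -> 1 point(s)
Affine points: 3. Add the point at infinity: total = 4.

#E(F_5) = 4


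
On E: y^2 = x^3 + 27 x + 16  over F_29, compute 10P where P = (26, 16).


k = 10 = 1010_2 (binary, LSB first: 0101)
Double-and-add from P = (26, 16):
  bit 0 = 0: acc unchanged = O
  bit 1 = 1: acc = O + (11, 22) = (11, 22)
  bit 2 = 0: acc unchanged = (11, 22)
  bit 3 = 1: acc = (11, 22) + (22, 8) = (12, 3)

10P = (12, 3)


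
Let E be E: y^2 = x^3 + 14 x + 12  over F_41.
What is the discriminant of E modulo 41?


4 a^3 + 27 b^2 = 4*14^3 + 27*12^2 = 10976 + 3888 = 14864
Delta = -16 * (14864) = -237824
Delta mod 41 = 17

Delta = 17 (mod 41)


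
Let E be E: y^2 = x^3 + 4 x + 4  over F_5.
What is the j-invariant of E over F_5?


Delta = -16(4 a^3 + 27 b^2) mod 5 = 2
-1728 * (4 a)^3 = -1728 * (4*4)^3 mod 5 = 2
j = 2 * 2^(-1) mod 5 = 1

j = 1 (mod 5)


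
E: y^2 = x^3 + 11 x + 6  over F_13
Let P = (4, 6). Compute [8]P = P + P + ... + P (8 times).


k = 8 = 1000_2 (binary, LSB first: 0001)
Double-and-add from P = (4, 6):
  bit 0 = 0: acc unchanged = O
  bit 1 = 0: acc unchanged = O
  bit 2 = 0: acc unchanged = O
  bit 3 = 1: acc = O + (7, 6) = (7, 6)

8P = (7, 6)


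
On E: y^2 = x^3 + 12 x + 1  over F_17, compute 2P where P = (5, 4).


Doubling: s = (3 x1^2 + a) / (2 y1)
s = (3*5^2 + 12) / (2*4) mod 17 = 13
x3 = s^2 - 2 x1 mod 17 = 13^2 - 2*5 = 6
y3 = s (x1 - x3) - y1 mod 17 = 13 * (5 - 6) - 4 = 0

2P = (6, 0)


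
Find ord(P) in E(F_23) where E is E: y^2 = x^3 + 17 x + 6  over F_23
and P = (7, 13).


Compute successive multiples of P until we hit O:
  1P = (7, 13)
  2P = (10, 7)
  3P = (10, 16)
  4P = (7, 10)
  5P = O

ord(P) = 5


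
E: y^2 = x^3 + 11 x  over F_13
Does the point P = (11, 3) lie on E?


Check whether y^2 = x^3 + 11 x + 0 (mod 13) for (x, y) = (11, 3).
LHS: y^2 = 3^2 mod 13 = 9
RHS: x^3 + 11 x + 0 = 11^3 + 11*11 + 0 mod 13 = 9
LHS = RHS

Yes, on the curve


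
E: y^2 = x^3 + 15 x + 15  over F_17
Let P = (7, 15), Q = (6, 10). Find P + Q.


P != Q, so use the chord formula.
s = (y2 - y1) / (x2 - x1) = (12) / (16) mod 17 = 5
x3 = s^2 - x1 - x2 mod 17 = 5^2 - 7 - 6 = 12
y3 = s (x1 - x3) - y1 mod 17 = 5 * (7 - 12) - 15 = 11

P + Q = (12, 11)


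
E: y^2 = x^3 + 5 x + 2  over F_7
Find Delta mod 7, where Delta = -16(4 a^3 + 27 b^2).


4 a^3 + 27 b^2 = 4*5^3 + 27*2^2 = 500 + 108 = 608
Delta = -16 * (608) = -9728
Delta mod 7 = 2

Delta = 2 (mod 7)


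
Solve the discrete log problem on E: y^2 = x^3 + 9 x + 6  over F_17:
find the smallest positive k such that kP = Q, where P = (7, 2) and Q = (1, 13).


Enumerate multiples of P until we hit Q = (1, 13):
  1P = (7, 2)
  2P = (11, 12)
  3P = (1, 13)
Match found at i = 3.

k = 3


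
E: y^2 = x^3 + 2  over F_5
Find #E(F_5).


For each x in F_5, count y with y^2 = x^3 + 0 x + 2 mod 5:
  x = 2: RHS = 0, y in [0]  -> 1 point(s)
  x = 3: RHS = 4, y in [2, 3]  -> 2 point(s)
  x = 4: RHS = 1, y in [1, 4]  -> 2 point(s)
Affine points: 5. Add the point at infinity: total = 6.

#E(F_5) = 6


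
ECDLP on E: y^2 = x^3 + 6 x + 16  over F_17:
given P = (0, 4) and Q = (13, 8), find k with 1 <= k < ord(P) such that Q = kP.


Enumerate multiples of P until we hit Q = (13, 8):
  1P = (0, 4)
  2P = (8, 7)
  3P = (11, 11)
  4P = (5, 16)
  5P = (13, 9)
  6P = (13, 8)
Match found at i = 6.

k = 6


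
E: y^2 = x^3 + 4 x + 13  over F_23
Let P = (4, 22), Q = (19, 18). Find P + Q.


P != Q, so use the chord formula.
s = (y2 - y1) / (x2 - x1) = (19) / (15) mod 23 = 12
x3 = s^2 - x1 - x2 mod 23 = 12^2 - 4 - 19 = 6
y3 = s (x1 - x3) - y1 mod 23 = 12 * (4 - 6) - 22 = 0

P + Q = (6, 0)


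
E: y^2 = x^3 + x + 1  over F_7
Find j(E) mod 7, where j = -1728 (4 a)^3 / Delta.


Delta = -16(4 a^3 + 27 b^2) mod 7 = 1
-1728 * (4 a)^3 = -1728 * (4*1)^3 mod 7 = 1
j = 1 * 1^(-1) mod 7 = 1

j = 1 (mod 7)


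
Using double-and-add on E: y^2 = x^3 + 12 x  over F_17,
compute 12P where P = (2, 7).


k = 12 = 1100_2 (binary, LSB first: 0011)
Double-and-add from P = (2, 7):
  bit 0 = 0: acc unchanged = O
  bit 1 = 0: acc unchanged = O
  bit 2 = 1: acc = O + (16, 2) = (16, 2)
  bit 3 = 1: acc = (16, 2) + (15, 6) = (2, 10)

12P = (2, 10)


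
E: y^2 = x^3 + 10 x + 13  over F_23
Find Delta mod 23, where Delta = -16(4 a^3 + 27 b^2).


4 a^3 + 27 b^2 = 4*10^3 + 27*13^2 = 4000 + 4563 = 8563
Delta = -16 * (8563) = -137008
Delta mod 23 = 3

Delta = 3 (mod 23)


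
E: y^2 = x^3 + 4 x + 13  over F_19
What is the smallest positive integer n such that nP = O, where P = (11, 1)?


Compute successive multiples of P until we hit O:
  1P = (11, 1)
  2P = (6, 14)
  3P = (8, 14)
  4P = (4, 13)
  5P = (5, 5)
  6P = (14, 1)
  7P = (13, 18)
  8P = (15, 3)
  ... (continuing to 21P)
  21P = O

ord(P) = 21


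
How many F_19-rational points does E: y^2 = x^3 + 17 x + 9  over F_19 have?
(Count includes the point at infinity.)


For each x in F_19, count y with y^2 = x^3 + 17 x + 9 mod 19:
  x = 0: RHS = 9, y in [3, 16]  -> 2 point(s)
  x = 3: RHS = 11, y in [7, 12]  -> 2 point(s)
  x = 6: RHS = 4, y in [2, 17]  -> 2 point(s)
  x = 8: RHS = 11, y in [7, 12]  -> 2 point(s)
  x = 9: RHS = 17, y in [6, 13]  -> 2 point(s)
  x = 10: RHS = 1, y in [1, 18]  -> 2 point(s)
  x = 11: RHS = 7, y in [8, 11]  -> 2 point(s)
  x = 16: RHS = 7, y in [8, 11]  -> 2 point(s)
  x = 17: RHS = 5, y in [9, 10]  -> 2 point(s)
Affine points: 18. Add the point at infinity: total = 19.

#E(F_19) = 19


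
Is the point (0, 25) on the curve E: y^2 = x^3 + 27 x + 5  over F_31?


Check whether y^2 = x^3 + 27 x + 5 (mod 31) for (x, y) = (0, 25).
LHS: y^2 = 25^2 mod 31 = 5
RHS: x^3 + 27 x + 5 = 0^3 + 27*0 + 5 mod 31 = 5
LHS = RHS

Yes, on the curve


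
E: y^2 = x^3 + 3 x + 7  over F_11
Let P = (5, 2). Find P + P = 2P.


Doubling: s = (3 x1^2 + a) / (2 y1)
s = (3*5^2 + 3) / (2*2) mod 11 = 3
x3 = s^2 - 2 x1 mod 11 = 3^2 - 2*5 = 10
y3 = s (x1 - x3) - y1 mod 11 = 3 * (5 - 10) - 2 = 5

2P = (10, 5)


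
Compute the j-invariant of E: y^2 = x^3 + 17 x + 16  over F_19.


Delta = -16(4 a^3 + 27 b^2) mod 19 = 6
-1728 * (4 a)^3 = -1728 * (4*17)^3 mod 19 = 1
j = 1 * 6^(-1) mod 19 = 16

j = 16 (mod 19)


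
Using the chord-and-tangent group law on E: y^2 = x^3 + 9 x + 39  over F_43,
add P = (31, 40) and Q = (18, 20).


P != Q, so use the chord formula.
s = (y2 - y1) / (x2 - x1) = (23) / (30) mod 43 = 28
x3 = s^2 - x1 - x2 mod 43 = 28^2 - 31 - 18 = 4
y3 = s (x1 - x3) - y1 mod 43 = 28 * (31 - 4) - 40 = 28

P + Q = (4, 28)


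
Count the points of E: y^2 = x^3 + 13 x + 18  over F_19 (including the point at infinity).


For each x in F_19, count y with y^2 = x^3 + 13 x + 18 mod 19:
  x = 4: RHS = 1, y in [1, 18]  -> 2 point(s)
  x = 8: RHS = 7, y in [8, 11]  -> 2 point(s)
  x = 9: RHS = 9, y in [3, 16]  -> 2 point(s)
  x = 13: RHS = 9, y in [3, 16]  -> 2 point(s)
  x = 15: RHS = 16, y in [4, 15]  -> 2 point(s)
  x = 16: RHS = 9, y in [3, 16]  -> 2 point(s)
  x = 18: RHS = 4, y in [2, 17]  -> 2 point(s)
Affine points: 14. Add the point at infinity: total = 15.

#E(F_19) = 15


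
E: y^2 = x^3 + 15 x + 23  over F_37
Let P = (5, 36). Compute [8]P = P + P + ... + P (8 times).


k = 8 = 1000_2 (binary, LSB first: 0001)
Double-and-add from P = (5, 36):
  bit 0 = 0: acc unchanged = O
  bit 1 = 0: acc unchanged = O
  bit 2 = 0: acc unchanged = O
  bit 3 = 1: acc = O + (22, 30) = (22, 30)

8P = (22, 30)


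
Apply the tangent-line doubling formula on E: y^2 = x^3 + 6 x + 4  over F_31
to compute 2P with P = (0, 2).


Doubling: s = (3 x1^2 + a) / (2 y1)
s = (3*0^2 + 6) / (2*2) mod 31 = 17
x3 = s^2 - 2 x1 mod 31 = 17^2 - 2*0 = 10
y3 = s (x1 - x3) - y1 mod 31 = 17 * (0 - 10) - 2 = 14

2P = (10, 14)


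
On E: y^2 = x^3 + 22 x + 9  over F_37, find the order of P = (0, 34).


Compute successive multiples of P until we hit O:
  1P = (0, 34)
  2P = (34, 29)
  3P = (14, 29)
  4P = (32, 25)
  5P = (26, 8)
  6P = (12, 15)
  7P = (18, 13)
  8P = (7, 5)
  ... (continuing to 37P)
  37P = O

ord(P) = 37


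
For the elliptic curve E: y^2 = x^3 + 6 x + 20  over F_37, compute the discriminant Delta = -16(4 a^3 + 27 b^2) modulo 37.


4 a^3 + 27 b^2 = 4*6^3 + 27*20^2 = 864 + 10800 = 11664
Delta = -16 * (11664) = -186624
Delta mod 37 = 4

Delta = 4 (mod 37)


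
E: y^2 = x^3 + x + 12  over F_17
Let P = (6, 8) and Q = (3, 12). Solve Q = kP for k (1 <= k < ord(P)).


Enumerate multiples of P until we hit Q = (3, 12):
  1P = (6, 8)
  2P = (3, 5)
  3P = (9, 6)
  4P = (10, 6)
  5P = (14, 13)
  6P = (12, 1)
  7P = (15, 11)
  8P = (15, 6)
  9P = (12, 16)
  10P = (14, 4)
  11P = (10, 11)
  12P = (9, 11)
  13P = (3, 12)
Match found at i = 13.

k = 13


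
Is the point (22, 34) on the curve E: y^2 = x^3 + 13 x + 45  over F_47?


Check whether y^2 = x^3 + 13 x + 45 (mod 47) for (x, y) = (22, 34).
LHS: y^2 = 34^2 mod 47 = 28
RHS: x^3 + 13 x + 45 = 22^3 + 13*22 + 45 mod 47 = 28
LHS = RHS

Yes, on the curve


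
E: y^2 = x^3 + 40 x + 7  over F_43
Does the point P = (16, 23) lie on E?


Check whether y^2 = x^3 + 40 x + 7 (mod 43) for (x, y) = (16, 23).
LHS: y^2 = 23^2 mod 43 = 13
RHS: x^3 + 40 x + 7 = 16^3 + 40*16 + 7 mod 43 = 13
LHS = RHS

Yes, on the curve


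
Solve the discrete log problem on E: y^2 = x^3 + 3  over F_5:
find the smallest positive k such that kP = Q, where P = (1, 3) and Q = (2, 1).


Enumerate multiples of P until we hit Q = (2, 1):
  1P = (1, 3)
  2P = (2, 4)
  3P = (3, 0)
  4P = (2, 1)
Match found at i = 4.

k = 4


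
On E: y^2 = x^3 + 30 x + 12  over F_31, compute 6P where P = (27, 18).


k = 6 = 110_2 (binary, LSB first: 011)
Double-and-add from P = (27, 18):
  bit 0 = 0: acc unchanged = O
  bit 1 = 1: acc = O + (17, 14) = (17, 14)
  bit 2 = 1: acc = (17, 14) + (25, 22) = (21, 13)

6P = (21, 13)


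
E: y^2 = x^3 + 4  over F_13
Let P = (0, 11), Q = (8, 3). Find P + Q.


P != Q, so use the chord formula.
s = (y2 - y1) / (x2 - x1) = (5) / (8) mod 13 = 12
x3 = s^2 - x1 - x2 mod 13 = 12^2 - 0 - 8 = 6
y3 = s (x1 - x3) - y1 mod 13 = 12 * (0 - 6) - 11 = 8

P + Q = (6, 8)


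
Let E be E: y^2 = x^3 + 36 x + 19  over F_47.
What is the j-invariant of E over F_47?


Delta = -16(4 a^3 + 27 b^2) mod 47 = 14
-1728 * (4 a)^3 = -1728 * (4*36)^3 mod 47 = 15
j = 15 * 14^(-1) mod 47 = 38

j = 38 (mod 47)


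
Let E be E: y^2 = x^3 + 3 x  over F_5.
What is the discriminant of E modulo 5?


4 a^3 + 27 b^2 = 4*3^3 + 27*0^2 = 108 + 0 = 108
Delta = -16 * (108) = -1728
Delta mod 5 = 2

Delta = 2 (mod 5)


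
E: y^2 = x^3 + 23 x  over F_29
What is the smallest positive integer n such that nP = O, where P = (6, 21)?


Compute successive multiples of P until we hit O:
  1P = (6, 21)
  2P = (1, 16)
  3P = (23, 20)
  4P = (28, 11)
  5P = (0, 0)
  6P = (28, 18)
  7P = (23, 9)
  8P = (1, 13)
  ... (continuing to 10P)
  10P = O

ord(P) = 10


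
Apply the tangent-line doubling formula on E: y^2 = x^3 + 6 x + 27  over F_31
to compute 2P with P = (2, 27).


Doubling: s = (3 x1^2 + a) / (2 y1)
s = (3*2^2 + 6) / (2*27) mod 31 = 21
x3 = s^2 - 2 x1 mod 31 = 21^2 - 2*2 = 3
y3 = s (x1 - x3) - y1 mod 31 = 21 * (2 - 3) - 27 = 14

2P = (3, 14)


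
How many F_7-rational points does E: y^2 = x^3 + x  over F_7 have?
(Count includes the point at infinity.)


For each x in F_7, count y with y^2 = x^3 + 1 x + 0 mod 7:
  x = 0: RHS = 0, y in [0]  -> 1 point(s)
  x = 1: RHS = 2, y in [3, 4]  -> 2 point(s)
  x = 3: RHS = 2, y in [3, 4]  -> 2 point(s)
  x = 5: RHS = 4, y in [2, 5]  -> 2 point(s)
Affine points: 7. Add the point at infinity: total = 8.

#E(F_7) = 8


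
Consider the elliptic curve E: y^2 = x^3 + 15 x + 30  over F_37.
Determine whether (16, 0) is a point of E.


Check whether y^2 = x^3 + 15 x + 30 (mod 37) for (x, y) = (16, 0).
LHS: y^2 = 0^2 mod 37 = 0
RHS: x^3 + 15 x + 30 = 16^3 + 15*16 + 30 mod 37 = 0
LHS = RHS

Yes, on the curve


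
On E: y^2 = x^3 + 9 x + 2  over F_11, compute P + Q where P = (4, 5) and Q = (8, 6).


P != Q, so use the chord formula.
s = (y2 - y1) / (x2 - x1) = (1) / (4) mod 11 = 3
x3 = s^2 - x1 - x2 mod 11 = 3^2 - 4 - 8 = 8
y3 = s (x1 - x3) - y1 mod 11 = 3 * (4 - 8) - 5 = 5

P + Q = (8, 5)


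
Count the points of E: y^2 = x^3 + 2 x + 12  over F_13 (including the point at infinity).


For each x in F_13, count y with y^2 = x^3 + 2 x + 12 mod 13:
  x = 0: RHS = 12, y in [5, 8]  -> 2 point(s)
  x = 5: RHS = 4, y in [2, 11]  -> 2 point(s)
  x = 11: RHS = 0, y in [0]  -> 1 point(s)
  x = 12: RHS = 9, y in [3, 10]  -> 2 point(s)
Affine points: 7. Add the point at infinity: total = 8.

#E(F_13) = 8


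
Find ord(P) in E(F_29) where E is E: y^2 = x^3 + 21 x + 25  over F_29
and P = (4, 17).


Compute successive multiples of P until we hit O:
  1P = (4, 17)
  2P = (27, 2)
  3P = (26, 15)
  4P = (5, 20)
  5P = (0, 24)
  6P = (19, 2)
  7P = (7, 15)
  8P = (12, 27)
  ... (continuing to 32P)
  32P = O

ord(P) = 32


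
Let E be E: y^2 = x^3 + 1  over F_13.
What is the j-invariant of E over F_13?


Delta = -16(4 a^3 + 27 b^2) mod 13 = 10
-1728 * (4 a)^3 = -1728 * (4*0)^3 mod 13 = 0
j = 0 * 10^(-1) mod 13 = 0

j = 0 (mod 13)


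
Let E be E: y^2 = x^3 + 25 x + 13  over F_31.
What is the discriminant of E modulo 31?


4 a^3 + 27 b^2 = 4*25^3 + 27*13^2 = 62500 + 4563 = 67063
Delta = -16 * (67063) = -1073008
Delta mod 31 = 26

Delta = 26 (mod 31)


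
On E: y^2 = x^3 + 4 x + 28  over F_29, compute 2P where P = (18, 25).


Doubling: s = (3 x1^2 + a) / (2 y1)
s = (3*18^2 + 4) / (2*25) mod 29 = 23
x3 = s^2 - 2 x1 mod 29 = 23^2 - 2*18 = 0
y3 = s (x1 - x3) - y1 mod 29 = 23 * (18 - 0) - 25 = 12

2P = (0, 12)


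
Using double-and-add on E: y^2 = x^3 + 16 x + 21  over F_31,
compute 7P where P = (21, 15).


k = 7 = 111_2 (binary, LSB first: 111)
Double-and-add from P = (21, 15):
  bit 0 = 1: acc = O + (21, 15) = (21, 15)
  bit 1 = 1: acc = (21, 15) + (25, 9) = (26, 8)
  bit 2 = 1: acc = (26, 8) + (12, 22) = (25, 22)

7P = (25, 22)


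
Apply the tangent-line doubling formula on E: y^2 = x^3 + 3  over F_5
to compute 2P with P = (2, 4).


Doubling: s = (3 x1^2 + a) / (2 y1)
s = (3*2^2 + 0) / (2*4) mod 5 = 4
x3 = s^2 - 2 x1 mod 5 = 4^2 - 2*2 = 2
y3 = s (x1 - x3) - y1 mod 5 = 4 * (2 - 2) - 4 = 1

2P = (2, 1)


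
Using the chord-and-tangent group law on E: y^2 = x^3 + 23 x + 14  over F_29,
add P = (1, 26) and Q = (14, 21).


P != Q, so use the chord formula.
s = (y2 - y1) / (x2 - x1) = (24) / (13) mod 29 = 13
x3 = s^2 - x1 - x2 mod 29 = 13^2 - 1 - 14 = 9
y3 = s (x1 - x3) - y1 mod 29 = 13 * (1 - 9) - 26 = 15

P + Q = (9, 15)


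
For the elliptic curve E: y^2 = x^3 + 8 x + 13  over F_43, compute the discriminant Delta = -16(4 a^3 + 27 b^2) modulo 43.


4 a^3 + 27 b^2 = 4*8^3 + 27*13^2 = 2048 + 4563 = 6611
Delta = -16 * (6611) = -105776
Delta mod 43 = 4

Delta = 4 (mod 43)


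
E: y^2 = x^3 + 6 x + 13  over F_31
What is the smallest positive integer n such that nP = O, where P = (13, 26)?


Compute successive multiples of P until we hit O:
  1P = (13, 26)
  2P = (2, 8)
  3P = (1, 19)
  4P = (21, 21)
  5P = (25, 28)
  6P = (18, 30)
  7P = (18, 1)
  8P = (25, 3)
  ... (continuing to 13P)
  13P = O

ord(P) = 13


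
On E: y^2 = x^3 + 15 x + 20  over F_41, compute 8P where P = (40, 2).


k = 8 = 1000_2 (binary, LSB first: 0001)
Double-and-add from P = (40, 2):
  bit 0 = 0: acc unchanged = O
  bit 1 = 0: acc unchanged = O
  bit 2 = 0: acc unchanged = O
  bit 3 = 1: acc = O + (22, 16) = (22, 16)

8P = (22, 16)


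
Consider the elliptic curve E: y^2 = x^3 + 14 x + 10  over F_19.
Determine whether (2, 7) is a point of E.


Check whether y^2 = x^3 + 14 x + 10 (mod 19) for (x, y) = (2, 7).
LHS: y^2 = 7^2 mod 19 = 11
RHS: x^3 + 14 x + 10 = 2^3 + 14*2 + 10 mod 19 = 8
LHS != RHS

No, not on the curve


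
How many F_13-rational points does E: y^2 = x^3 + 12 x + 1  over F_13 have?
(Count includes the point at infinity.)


For each x in F_13, count y with y^2 = x^3 + 12 x + 1 mod 13:
  x = 0: RHS = 1, y in [1, 12]  -> 2 point(s)
  x = 1: RHS = 1, y in [1, 12]  -> 2 point(s)
  x = 3: RHS = 12, y in [5, 8]  -> 2 point(s)
  x = 4: RHS = 9, y in [3, 10]  -> 2 point(s)
  x = 5: RHS = 4, y in [2, 11]  -> 2 point(s)
  x = 6: RHS = 3, y in [4, 9]  -> 2 point(s)
  x = 7: RHS = 12, y in [5, 8]  -> 2 point(s)
  x = 10: RHS = 3, y in [4, 9]  -> 2 point(s)
  x = 12: RHS = 1, y in [1, 12]  -> 2 point(s)
Affine points: 18. Add the point at infinity: total = 19.

#E(F_13) = 19


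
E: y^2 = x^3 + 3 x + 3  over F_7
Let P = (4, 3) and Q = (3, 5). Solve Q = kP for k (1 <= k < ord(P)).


Enumerate multiples of P until we hit Q = (3, 5):
  1P = (4, 3)
  2P = (3, 2)
  3P = (1, 0)
  4P = (3, 5)
Match found at i = 4.

k = 4


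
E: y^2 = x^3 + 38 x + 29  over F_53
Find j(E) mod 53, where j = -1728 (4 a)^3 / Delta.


Delta = -16(4 a^3 + 27 b^2) mod 53 = 28
-1728 * (4 a)^3 = -1728 * (4*38)^3 mod 53 = 5
j = 5 * 28^(-1) mod 53 = 21

j = 21 (mod 53)


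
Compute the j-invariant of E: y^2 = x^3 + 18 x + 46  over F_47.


Delta = -16(4 a^3 + 27 b^2) mod 47 = 17
-1728 * (4 a)^3 = -1728 * (4*18)^3 mod 47 = 43
j = 43 * 17^(-1) mod 47 = 44

j = 44 (mod 47)


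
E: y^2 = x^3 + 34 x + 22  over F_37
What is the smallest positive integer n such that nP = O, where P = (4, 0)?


Compute successive multiples of P until we hit O:
  1P = (4, 0)
  2P = O

ord(P) = 2


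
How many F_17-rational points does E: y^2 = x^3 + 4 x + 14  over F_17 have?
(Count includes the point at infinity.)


For each x in F_17, count y with y^2 = x^3 + 4 x + 14 mod 17:
  x = 1: RHS = 2, y in [6, 11]  -> 2 point(s)
  x = 2: RHS = 13, y in [8, 9]  -> 2 point(s)
  x = 3: RHS = 2, y in [6, 11]  -> 2 point(s)
  x = 4: RHS = 9, y in [3, 14]  -> 2 point(s)
  x = 6: RHS = 16, y in [4, 13]  -> 2 point(s)
  x = 10: RHS = 0, y in [0]  -> 1 point(s)
  x = 13: RHS = 2, y in [6, 11]  -> 2 point(s)
  x = 14: RHS = 9, y in [3, 14]  -> 2 point(s)
  x = 15: RHS = 15, y in [7, 10]  -> 2 point(s)
  x = 16: RHS = 9, y in [3, 14]  -> 2 point(s)
Affine points: 19. Add the point at infinity: total = 20.

#E(F_17) = 20


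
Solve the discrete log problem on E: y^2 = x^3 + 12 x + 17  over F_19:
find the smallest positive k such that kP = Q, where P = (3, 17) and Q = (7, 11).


Enumerate multiples of P until we hit Q = (7, 11):
  1P = (3, 17)
  2P = (0, 6)
  3P = (2, 12)
  4P = (1, 12)
  5P = (7, 11)
Match found at i = 5.

k = 5


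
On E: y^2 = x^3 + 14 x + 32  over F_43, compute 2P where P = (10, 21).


Doubling: s = (3 x1^2 + a) / (2 y1)
s = (3*10^2 + 14) / (2*21) mod 43 = 30
x3 = s^2 - 2 x1 mod 43 = 30^2 - 2*10 = 20
y3 = s (x1 - x3) - y1 mod 43 = 30 * (10 - 20) - 21 = 23

2P = (20, 23)


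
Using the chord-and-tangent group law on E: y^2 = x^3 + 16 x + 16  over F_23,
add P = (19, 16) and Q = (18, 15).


P != Q, so use the chord formula.
s = (y2 - y1) / (x2 - x1) = (22) / (22) mod 23 = 1
x3 = s^2 - x1 - x2 mod 23 = 1^2 - 19 - 18 = 10
y3 = s (x1 - x3) - y1 mod 23 = 1 * (19 - 10) - 16 = 16

P + Q = (10, 16)


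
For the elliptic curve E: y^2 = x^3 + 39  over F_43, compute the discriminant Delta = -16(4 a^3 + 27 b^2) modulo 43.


4 a^3 + 27 b^2 = 4*0^3 + 27*39^2 = 0 + 41067 = 41067
Delta = -16 * (41067) = -657072
Delta mod 43 = 11

Delta = 11 (mod 43)


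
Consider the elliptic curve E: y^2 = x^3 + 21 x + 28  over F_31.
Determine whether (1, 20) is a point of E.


Check whether y^2 = x^3 + 21 x + 28 (mod 31) for (x, y) = (1, 20).
LHS: y^2 = 20^2 mod 31 = 28
RHS: x^3 + 21 x + 28 = 1^3 + 21*1 + 28 mod 31 = 19
LHS != RHS

No, not on the curve


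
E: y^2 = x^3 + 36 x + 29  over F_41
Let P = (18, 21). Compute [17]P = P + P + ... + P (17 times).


k = 17 = 10001_2 (binary, LSB first: 10001)
Double-and-add from P = (18, 21):
  bit 0 = 1: acc = O + (18, 21) = (18, 21)
  bit 1 = 0: acc unchanged = (18, 21)
  bit 2 = 0: acc unchanged = (18, 21)
  bit 3 = 0: acc unchanged = (18, 21)
  bit 4 = 1: acc = (18, 21) + (21, 1) = (10, 35)

17P = (10, 35)


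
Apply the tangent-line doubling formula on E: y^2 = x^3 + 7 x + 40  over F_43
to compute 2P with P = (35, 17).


Doubling: s = (3 x1^2 + a) / (2 y1)
s = (3*35^2 + 7) / (2*17) mod 43 = 40
x3 = s^2 - 2 x1 mod 43 = 40^2 - 2*35 = 25
y3 = s (x1 - x3) - y1 mod 43 = 40 * (35 - 25) - 17 = 39

2P = (25, 39)


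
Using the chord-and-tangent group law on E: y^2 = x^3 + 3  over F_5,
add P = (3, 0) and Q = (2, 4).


P != Q, so use the chord formula.
s = (y2 - y1) / (x2 - x1) = (4) / (4) mod 5 = 1
x3 = s^2 - x1 - x2 mod 5 = 1^2 - 3 - 2 = 1
y3 = s (x1 - x3) - y1 mod 5 = 1 * (3 - 1) - 0 = 2

P + Q = (1, 2)


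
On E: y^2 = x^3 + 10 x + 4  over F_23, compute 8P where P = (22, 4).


k = 8 = 1000_2 (binary, LSB first: 0001)
Double-and-add from P = (22, 4):
  bit 0 = 0: acc unchanged = O
  bit 1 = 0: acc unchanged = O
  bit 2 = 0: acc unchanged = O
  bit 3 = 1: acc = O + (18, 6) = (18, 6)

8P = (18, 6)


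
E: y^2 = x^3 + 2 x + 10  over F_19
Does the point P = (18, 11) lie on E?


Check whether y^2 = x^3 + 2 x + 10 (mod 19) for (x, y) = (18, 11).
LHS: y^2 = 11^2 mod 19 = 7
RHS: x^3 + 2 x + 10 = 18^3 + 2*18 + 10 mod 19 = 7
LHS = RHS

Yes, on the curve


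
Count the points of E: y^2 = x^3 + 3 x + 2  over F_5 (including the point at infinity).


For each x in F_5, count y with y^2 = x^3 + 3 x + 2 mod 5:
  x = 1: RHS = 1, y in [1, 4]  -> 2 point(s)
  x = 2: RHS = 1, y in [1, 4]  -> 2 point(s)
Affine points: 4. Add the point at infinity: total = 5.

#E(F_5) = 5


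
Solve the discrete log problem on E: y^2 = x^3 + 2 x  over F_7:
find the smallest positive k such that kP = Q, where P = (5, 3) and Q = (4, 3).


Enumerate multiples of P until we hit Q = (4, 3):
  1P = (5, 3)
  2P = (4, 4)
  3P = (6, 5)
  4P = (0, 0)
  5P = (6, 2)
  6P = (4, 3)
Match found at i = 6.

k = 6


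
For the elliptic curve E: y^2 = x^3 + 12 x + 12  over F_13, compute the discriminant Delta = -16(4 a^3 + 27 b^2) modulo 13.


4 a^3 + 27 b^2 = 4*12^3 + 27*12^2 = 6912 + 3888 = 10800
Delta = -16 * (10800) = -172800
Delta mod 13 = 9

Delta = 9 (mod 13)


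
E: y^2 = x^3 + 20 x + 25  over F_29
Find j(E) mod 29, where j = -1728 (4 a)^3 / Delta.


Delta = -16(4 a^3 + 27 b^2) mod 29 = 14
-1728 * (4 a)^3 = -1728 * (4*20)^3 mod 29 = 2
j = 2 * 14^(-1) mod 29 = 25

j = 25 (mod 29)


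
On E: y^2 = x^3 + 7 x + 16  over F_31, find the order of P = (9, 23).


Compute successive multiples of P until we hit O:
  1P = (9, 23)
  2P = (29, 26)
  3P = (21, 0)
  4P = (29, 5)
  5P = (9, 8)
  6P = O

ord(P) = 6


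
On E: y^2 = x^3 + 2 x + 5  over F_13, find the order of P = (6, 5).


Compute successive multiples of P until we hit O:
  1P = (6, 5)
  2P = (5, 6)
  3P = (3, 5)
  4P = (4, 8)
  5P = (2, 2)
  6P = (8, 0)
  7P = (2, 11)
  8P = (4, 5)
  ... (continuing to 12P)
  12P = O

ord(P) = 12


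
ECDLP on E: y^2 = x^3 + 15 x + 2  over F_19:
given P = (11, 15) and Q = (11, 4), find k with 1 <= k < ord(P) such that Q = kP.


Enumerate multiples of P until we hit Q = (11, 4):
  1P = (11, 15)
  2P = (3, 6)
  3P = (3, 13)
  4P = (11, 4)
Match found at i = 4.

k = 4


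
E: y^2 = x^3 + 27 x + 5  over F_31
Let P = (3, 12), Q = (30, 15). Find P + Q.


P != Q, so use the chord formula.
s = (y2 - y1) / (x2 - x1) = (3) / (27) mod 31 = 7
x3 = s^2 - x1 - x2 mod 31 = 7^2 - 3 - 30 = 16
y3 = s (x1 - x3) - y1 mod 31 = 7 * (3 - 16) - 12 = 21

P + Q = (16, 21)


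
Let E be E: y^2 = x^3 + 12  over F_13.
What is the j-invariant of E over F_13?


Delta = -16(4 a^3 + 27 b^2) mod 13 = 10
-1728 * (4 a)^3 = -1728 * (4*0)^3 mod 13 = 0
j = 0 * 10^(-1) mod 13 = 0

j = 0 (mod 13)


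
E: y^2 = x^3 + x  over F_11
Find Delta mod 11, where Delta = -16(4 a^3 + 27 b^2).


4 a^3 + 27 b^2 = 4*1^3 + 27*0^2 = 4 + 0 = 4
Delta = -16 * (4) = -64
Delta mod 11 = 2

Delta = 2 (mod 11)


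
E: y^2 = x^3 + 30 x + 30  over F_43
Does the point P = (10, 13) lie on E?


Check whether y^2 = x^3 + 30 x + 30 (mod 43) for (x, y) = (10, 13).
LHS: y^2 = 13^2 mod 43 = 40
RHS: x^3 + 30 x + 30 = 10^3 + 30*10 + 30 mod 43 = 40
LHS = RHS

Yes, on the curve


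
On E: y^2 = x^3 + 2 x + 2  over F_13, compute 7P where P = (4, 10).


k = 7 = 111_2 (binary, LSB first: 111)
Double-and-add from P = (4, 10):
  bit 0 = 1: acc = O + (4, 10) = (4, 10)
  bit 1 = 1: acc = (4, 10) + (8, 6) = (2, 1)
  bit 2 = 1: acc = (2, 1) + (11, 4) = (3, 3)

7P = (3, 3)


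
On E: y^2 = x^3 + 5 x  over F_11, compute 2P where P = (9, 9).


Doubling: s = (3 x1^2 + a) / (2 y1)
s = (3*9^2 + 5) / (2*9) mod 11 = 4
x3 = s^2 - 2 x1 mod 11 = 4^2 - 2*9 = 9
y3 = s (x1 - x3) - y1 mod 11 = 4 * (9 - 9) - 9 = 2

2P = (9, 2)


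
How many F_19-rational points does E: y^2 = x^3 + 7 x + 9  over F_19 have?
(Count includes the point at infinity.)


For each x in F_19, count y with y^2 = x^3 + 7 x + 9 mod 19:
  x = 0: RHS = 9, y in [3, 16]  -> 2 point(s)
  x = 1: RHS = 17, y in [6, 13]  -> 2 point(s)
  x = 3: RHS = 0, y in [0]  -> 1 point(s)
  x = 4: RHS = 6, y in [5, 14]  -> 2 point(s)
  x = 5: RHS = 17, y in [6, 13]  -> 2 point(s)
  x = 6: RHS = 1, y in [1, 18]  -> 2 point(s)
  x = 8: RHS = 7, y in [8, 11]  -> 2 point(s)
  x = 11: RHS = 11, y in [7, 12]  -> 2 point(s)
  x = 12: RHS = 16, y in [4, 15]  -> 2 point(s)
  x = 13: RHS = 17, y in [6, 13]  -> 2 point(s)
  x = 14: RHS = 1, y in [1, 18]  -> 2 point(s)
  x = 17: RHS = 6, y in [5, 14]  -> 2 point(s)
  x = 18: RHS = 1, y in [1, 18]  -> 2 point(s)
Affine points: 25. Add the point at infinity: total = 26.

#E(F_19) = 26


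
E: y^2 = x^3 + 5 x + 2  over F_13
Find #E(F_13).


For each x in F_13, count y with y^2 = x^3 + 5 x + 2 mod 13:
  x = 5: RHS = 9, y in [3, 10]  -> 2 point(s)
  x = 6: RHS = 1, y in [1, 12]  -> 2 point(s)
  x = 7: RHS = 3, y in [4, 9]  -> 2 point(s)
  x = 9: RHS = 9, y in [3, 10]  -> 2 point(s)
  x = 10: RHS = 12, y in [5, 8]  -> 2 point(s)
  x = 11: RHS = 10, y in [6, 7]  -> 2 point(s)
  x = 12: RHS = 9, y in [3, 10]  -> 2 point(s)
Affine points: 14. Add the point at infinity: total = 15.

#E(F_13) = 15


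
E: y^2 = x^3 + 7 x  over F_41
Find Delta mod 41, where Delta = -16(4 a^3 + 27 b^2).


4 a^3 + 27 b^2 = 4*7^3 + 27*0^2 = 1372 + 0 = 1372
Delta = -16 * (1372) = -21952
Delta mod 41 = 24

Delta = 24 (mod 41)


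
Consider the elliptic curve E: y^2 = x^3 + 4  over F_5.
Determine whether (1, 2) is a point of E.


Check whether y^2 = x^3 + 0 x + 4 (mod 5) for (x, y) = (1, 2).
LHS: y^2 = 2^2 mod 5 = 4
RHS: x^3 + 0 x + 4 = 1^3 + 0*1 + 4 mod 5 = 0
LHS != RHS

No, not on the curve


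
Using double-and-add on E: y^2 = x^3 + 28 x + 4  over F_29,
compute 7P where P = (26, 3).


k = 7 = 111_2 (binary, LSB first: 111)
Double-and-add from P = (26, 3):
  bit 0 = 1: acc = O + (26, 3) = (26, 3)
  bit 1 = 1: acc = (26, 3) + (28, 27) = (3, 12)
  bit 2 = 1: acc = (3, 12) + (24, 0) = (26, 26)

7P = (26, 26)


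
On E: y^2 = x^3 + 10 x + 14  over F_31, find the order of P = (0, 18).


Compute successive multiples of P until we hit O:
  1P = (0, 18)
  2P = (4, 5)
  3P = (24, 29)
  4P = (12, 23)
  5P = (28, 22)
  6P = (22, 1)
  7P = (3, 28)
  8P = (15, 25)
  ... (continuing to 23P)
  23P = O

ord(P) = 23


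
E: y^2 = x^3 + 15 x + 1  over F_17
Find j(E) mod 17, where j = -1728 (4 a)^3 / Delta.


Delta = -16(4 a^3 + 27 b^2) mod 17 = 12
-1728 * (4 a)^3 = -1728 * (4*15)^3 mod 17 = 5
j = 5 * 12^(-1) mod 17 = 16

j = 16 (mod 17)


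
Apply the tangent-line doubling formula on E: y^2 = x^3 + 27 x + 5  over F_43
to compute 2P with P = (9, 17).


Doubling: s = (3 x1^2 + a) / (2 y1)
s = (3*9^2 + 27) / (2*17) mod 43 = 13
x3 = s^2 - 2 x1 mod 43 = 13^2 - 2*9 = 22
y3 = s (x1 - x3) - y1 mod 43 = 13 * (9 - 22) - 17 = 29

2P = (22, 29)


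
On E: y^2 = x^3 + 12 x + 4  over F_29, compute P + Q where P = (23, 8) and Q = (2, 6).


P != Q, so use the chord formula.
s = (y2 - y1) / (x2 - x1) = (27) / (8) mod 29 = 7
x3 = s^2 - x1 - x2 mod 29 = 7^2 - 23 - 2 = 24
y3 = s (x1 - x3) - y1 mod 29 = 7 * (23 - 24) - 8 = 14

P + Q = (24, 14)


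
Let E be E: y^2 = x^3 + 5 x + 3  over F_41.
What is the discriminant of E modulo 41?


4 a^3 + 27 b^2 = 4*5^3 + 27*3^2 = 500 + 243 = 743
Delta = -16 * (743) = -11888
Delta mod 41 = 2

Delta = 2 (mod 41)


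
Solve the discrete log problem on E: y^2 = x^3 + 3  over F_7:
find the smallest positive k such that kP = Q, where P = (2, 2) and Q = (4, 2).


Enumerate multiples of P until we hit Q = (4, 2):
  1P = (2, 2)
  2P = (5, 3)
  3P = (4, 2)
Match found at i = 3.

k = 3


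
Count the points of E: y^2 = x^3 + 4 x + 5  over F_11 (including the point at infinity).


For each x in F_11, count y with y^2 = x^3 + 4 x + 5 mod 11:
  x = 0: RHS = 5, y in [4, 7]  -> 2 point(s)
  x = 3: RHS = 0, y in [0]  -> 1 point(s)
  x = 6: RHS = 3, y in [5, 6]  -> 2 point(s)
  x = 9: RHS = 0, y in [0]  -> 1 point(s)
  x = 10: RHS = 0, y in [0]  -> 1 point(s)
Affine points: 7. Add the point at infinity: total = 8.

#E(F_11) = 8


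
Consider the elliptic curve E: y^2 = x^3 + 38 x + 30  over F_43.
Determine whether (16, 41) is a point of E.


Check whether y^2 = x^3 + 38 x + 30 (mod 43) for (x, y) = (16, 41).
LHS: y^2 = 41^2 mod 43 = 4
RHS: x^3 + 38 x + 30 = 16^3 + 38*16 + 30 mod 43 = 4
LHS = RHS

Yes, on the curve


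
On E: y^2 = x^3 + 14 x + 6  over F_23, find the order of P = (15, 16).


Compute successive multiples of P until we hit O:
  1P = (15, 16)
  2P = (18, 15)
  3P = (8, 20)
  4P = (13, 19)
  5P = (3, 12)
  6P = (0, 12)
  7P = (14, 18)
  8P = (21, 19)
  ... (continuing to 25P)
  25P = O

ord(P) = 25


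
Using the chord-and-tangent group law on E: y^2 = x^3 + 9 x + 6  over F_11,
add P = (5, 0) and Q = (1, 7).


P != Q, so use the chord formula.
s = (y2 - y1) / (x2 - x1) = (7) / (7) mod 11 = 1
x3 = s^2 - x1 - x2 mod 11 = 1^2 - 5 - 1 = 6
y3 = s (x1 - x3) - y1 mod 11 = 1 * (5 - 6) - 0 = 10

P + Q = (6, 10)


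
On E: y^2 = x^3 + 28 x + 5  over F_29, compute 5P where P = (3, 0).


k = 5 = 101_2 (binary, LSB first: 101)
Double-and-add from P = (3, 0):
  bit 0 = 1: acc = O + (3, 0) = (3, 0)
  bit 1 = 0: acc unchanged = (3, 0)
  bit 2 = 1: acc = (3, 0) + O = (3, 0)

5P = (3, 0)


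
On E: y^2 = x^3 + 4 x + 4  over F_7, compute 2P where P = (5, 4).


Doubling: s = (3 x1^2 + a) / (2 y1)
s = (3*5^2 + 4) / (2*4) mod 7 = 2
x3 = s^2 - 2 x1 mod 7 = 2^2 - 2*5 = 1
y3 = s (x1 - x3) - y1 mod 7 = 2 * (5 - 1) - 4 = 4

2P = (1, 4)


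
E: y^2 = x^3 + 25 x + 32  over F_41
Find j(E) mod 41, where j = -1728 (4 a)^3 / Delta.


Delta = -16(4 a^3 + 27 b^2) mod 41 = 12
-1728 * (4 a)^3 = -1728 * (4*25)^3 mod 41 = 22
j = 22 * 12^(-1) mod 41 = 36

j = 36 (mod 41)


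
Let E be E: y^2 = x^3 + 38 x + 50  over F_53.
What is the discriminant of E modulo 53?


4 a^3 + 27 b^2 = 4*38^3 + 27*50^2 = 219488 + 67500 = 286988
Delta = -16 * (286988) = -4591808
Delta mod 53 = 6

Delta = 6 (mod 53)


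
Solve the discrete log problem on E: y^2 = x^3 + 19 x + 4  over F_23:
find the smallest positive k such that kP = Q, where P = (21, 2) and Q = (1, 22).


Enumerate multiples of P until we hit Q = (1, 22):
  1P = (21, 2)
  2P = (8, 1)
  3P = (20, 14)
  4P = (11, 16)
  5P = (4, 11)
  6P = (6, 9)
  7P = (0, 2)
  8P = (2, 21)
  9P = (1, 1)
  10P = (19, 5)
  11P = (14, 22)
  12P = (14, 1)
  13P = (19, 18)
  14P = (1, 22)
Match found at i = 14.

k = 14


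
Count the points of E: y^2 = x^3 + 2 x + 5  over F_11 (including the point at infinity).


For each x in F_11, count y with y^2 = x^3 + 2 x + 5 mod 11:
  x = 0: RHS = 5, y in [4, 7]  -> 2 point(s)
  x = 3: RHS = 5, y in [4, 7]  -> 2 point(s)
  x = 4: RHS = 0, y in [0]  -> 1 point(s)
  x = 8: RHS = 5, y in [4, 7]  -> 2 point(s)
  x = 9: RHS = 4, y in [2, 9]  -> 2 point(s)
Affine points: 9. Add the point at infinity: total = 10.

#E(F_11) = 10


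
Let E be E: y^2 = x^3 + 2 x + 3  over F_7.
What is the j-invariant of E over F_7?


Delta = -16(4 a^3 + 27 b^2) mod 7 = 3
-1728 * (4 a)^3 = -1728 * (4*2)^3 mod 7 = 1
j = 1 * 3^(-1) mod 7 = 5

j = 5 (mod 7)


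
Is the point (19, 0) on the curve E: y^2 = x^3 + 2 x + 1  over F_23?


Check whether y^2 = x^3 + 2 x + 1 (mod 23) for (x, y) = (19, 0).
LHS: y^2 = 0^2 mod 23 = 0
RHS: x^3 + 2 x + 1 = 19^3 + 2*19 + 1 mod 23 = 21
LHS != RHS

No, not on the curve


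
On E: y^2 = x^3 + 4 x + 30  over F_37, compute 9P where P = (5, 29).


k = 9 = 1001_2 (binary, LSB first: 1001)
Double-and-add from P = (5, 29):
  bit 0 = 1: acc = O + (5, 29) = (5, 29)
  bit 1 = 0: acc unchanged = (5, 29)
  bit 2 = 0: acc unchanged = (5, 29)
  bit 3 = 1: acc = (5, 29) + (36, 32) = (24, 36)

9P = (24, 36)


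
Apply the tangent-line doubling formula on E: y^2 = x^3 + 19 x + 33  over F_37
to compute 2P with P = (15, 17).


Doubling: s = (3 x1^2 + a) / (2 y1)
s = (3*15^2 + 19) / (2*17) mod 37 = 3
x3 = s^2 - 2 x1 mod 37 = 3^2 - 2*15 = 16
y3 = s (x1 - x3) - y1 mod 37 = 3 * (15 - 16) - 17 = 17

2P = (16, 17)


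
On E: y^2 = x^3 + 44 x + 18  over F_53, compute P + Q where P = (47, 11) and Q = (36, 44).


P != Q, so use the chord formula.
s = (y2 - y1) / (x2 - x1) = (33) / (42) mod 53 = 50
x3 = s^2 - x1 - x2 mod 53 = 50^2 - 47 - 36 = 32
y3 = s (x1 - x3) - y1 mod 53 = 50 * (47 - 32) - 11 = 50

P + Q = (32, 50)


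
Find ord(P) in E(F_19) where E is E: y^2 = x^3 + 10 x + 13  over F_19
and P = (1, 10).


Compute successive multiples of P until we hit O:
  1P = (1, 10)
  2P = (15, 17)
  3P = (8, 15)
  4P = (14, 16)
  5P = (5, 13)
  6P = (10, 7)
  7P = (6, 17)
  8P = (17, 17)
  ... (continuing to 17P)
  17P = O

ord(P) = 17


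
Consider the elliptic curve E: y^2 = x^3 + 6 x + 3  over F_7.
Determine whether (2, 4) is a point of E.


Check whether y^2 = x^3 + 6 x + 3 (mod 7) for (x, y) = (2, 4).
LHS: y^2 = 4^2 mod 7 = 2
RHS: x^3 + 6 x + 3 = 2^3 + 6*2 + 3 mod 7 = 2
LHS = RHS

Yes, on the curve
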